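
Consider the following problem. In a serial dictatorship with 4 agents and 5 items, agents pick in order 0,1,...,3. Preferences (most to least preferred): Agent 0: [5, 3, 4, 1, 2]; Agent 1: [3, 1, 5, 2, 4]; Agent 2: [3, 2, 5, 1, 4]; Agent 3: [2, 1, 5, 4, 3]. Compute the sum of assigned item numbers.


Step 1: Agent 0 picks item 5
Step 2: Agent 1 picks item 3
Step 3: Agent 2 picks item 2
Step 4: Agent 3 picks item 1
Step 5: Sum = 5 + 3 + 2 + 1 = 11

11


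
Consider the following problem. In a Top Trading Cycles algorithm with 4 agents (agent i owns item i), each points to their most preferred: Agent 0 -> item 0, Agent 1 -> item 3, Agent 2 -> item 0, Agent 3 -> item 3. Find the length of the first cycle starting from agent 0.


Step 1: Trace the pointer graph from agent 0: 0 -> 0
Step 2: A cycle is detected when we revisit agent 0
Step 3: The cycle is: 0 -> 0
Step 4: Cycle length = 1

1


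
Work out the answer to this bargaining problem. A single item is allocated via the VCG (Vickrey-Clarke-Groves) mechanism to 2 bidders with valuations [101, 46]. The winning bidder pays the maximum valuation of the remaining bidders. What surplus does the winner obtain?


Step 1: The winner is the agent with the highest value: agent 0 with value 101
Step 2: Values of other agents: [46]
Step 3: VCG payment = max of others' values = 46
Step 4: Surplus = 101 - 46 = 55

55


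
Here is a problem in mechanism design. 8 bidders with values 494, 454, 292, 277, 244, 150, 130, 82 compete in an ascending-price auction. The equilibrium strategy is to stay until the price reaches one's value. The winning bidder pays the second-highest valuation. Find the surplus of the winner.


Step 1: Identify the highest value: 494
Step 2: Identify the second-highest value: 454
Step 3: The final price = second-highest value = 454
Step 4: Surplus = 494 - 454 = 40

40


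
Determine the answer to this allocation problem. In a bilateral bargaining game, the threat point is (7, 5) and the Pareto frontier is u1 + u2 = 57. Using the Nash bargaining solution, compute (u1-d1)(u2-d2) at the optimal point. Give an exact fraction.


Step 1: The Nash solution splits surplus symmetrically above the disagreement point
Step 2: u1 = (total + d1 - d2)/2 = (57 + 7 - 5)/2 = 59/2
Step 3: u2 = (total - d1 + d2)/2 = (57 - 7 + 5)/2 = 55/2
Step 4: Nash product = (59/2 - 7) * (55/2 - 5)
Step 5: = 45/2 * 45/2 = 2025/4

2025/4


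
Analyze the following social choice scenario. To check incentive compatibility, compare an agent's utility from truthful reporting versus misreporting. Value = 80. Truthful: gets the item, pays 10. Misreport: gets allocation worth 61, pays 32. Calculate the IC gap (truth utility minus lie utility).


Step 1: U(truth) = value - payment = 80 - 10 = 70
Step 2: U(lie) = allocation - payment = 61 - 32 = 29
Step 3: IC gap = 70 - 29 = 41

41


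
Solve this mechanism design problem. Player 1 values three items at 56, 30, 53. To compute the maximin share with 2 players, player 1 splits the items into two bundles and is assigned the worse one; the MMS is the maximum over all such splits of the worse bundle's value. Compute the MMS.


Step 1: Item values = 56, 30, 53
Step 2: Enumerate all 2-bundle partitions and take the smaller bundle:
  Partition 1: {56} vs {30,53} -> bundles 56, 83; min = 56
  Partition 2: {30} vs {56,53} -> bundles 30, 109; min = 30
  Partition 3: {53} vs {56,30} -> bundles 53, 86; min = 53
Step 3: MMS = max(56, 30, 53) = 56

56


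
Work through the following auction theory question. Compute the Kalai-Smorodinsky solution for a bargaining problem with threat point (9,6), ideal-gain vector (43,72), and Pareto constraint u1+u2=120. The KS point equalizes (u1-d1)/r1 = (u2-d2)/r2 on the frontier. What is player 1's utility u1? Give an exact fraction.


Step 1: At the KS point, (u1-d1)/r1 = (u2-d2)/r2 = t and u1+u2 = 120
Step 2: u1 = d1 + r1*t and u2 = d2 + r2*t, so (d1 + r1*t) + (d2 + r2*t) = 120
Step 3: t = (120 - 9 - 6)/(43 + 72) = 105/115 = 21/23
Step 4: u1 = d1 + r1*t = 9 + 43 * 21/23 = 1110/23
Step 5: (Check: u2 = d2 + r2*t = 1650/23; u1+u2 = 1110/23 + 1650/23 = 120, on the frontier.)

1110/23


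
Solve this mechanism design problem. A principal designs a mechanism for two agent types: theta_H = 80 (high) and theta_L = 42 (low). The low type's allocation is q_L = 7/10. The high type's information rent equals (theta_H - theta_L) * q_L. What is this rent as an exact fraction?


Step 1: theta_H - theta_L = 80 - 42 = 38
Step 2: Information rent = (theta_H - theta_L) * q_L
Step 3: = 38 * 7/10
Step 4: = 133/5

133/5


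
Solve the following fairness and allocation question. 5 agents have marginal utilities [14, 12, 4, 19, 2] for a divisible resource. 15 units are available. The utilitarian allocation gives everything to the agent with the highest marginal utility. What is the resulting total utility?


Step 1: The marginal utilities are [14, 12, 4, 19, 2]
Step 2: The highest marginal utility is 19
Step 3: All 15 units go to that agent
Step 4: Total utility = 19 * 15 = 285

285


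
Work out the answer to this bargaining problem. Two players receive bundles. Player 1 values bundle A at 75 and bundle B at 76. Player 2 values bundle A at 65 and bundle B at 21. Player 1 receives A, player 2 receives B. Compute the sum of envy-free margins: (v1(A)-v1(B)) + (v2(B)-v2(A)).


Step 1: Player 1's margin = v1(A) - v1(B) = 75 - 76 = -1
Step 2: Player 2's margin = v2(B) - v2(A) = 21 - 65 = -44
Step 3: Total margin = -1 + -44 = -45

-45


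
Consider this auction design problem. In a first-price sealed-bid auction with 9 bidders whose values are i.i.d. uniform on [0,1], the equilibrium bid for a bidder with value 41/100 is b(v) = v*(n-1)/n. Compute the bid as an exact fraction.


Step 1: The symmetric BNE bidding function is b(v) = v * (n-1) / n
Step 2: Substitute v = 41/100 and n = 9
Step 3: b = 41/100 * 8/9
Step 4: b = 82/225

82/225


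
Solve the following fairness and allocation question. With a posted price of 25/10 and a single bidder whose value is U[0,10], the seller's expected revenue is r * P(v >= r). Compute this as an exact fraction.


Step 1: Posted price r = 5/2, value support [0,10]
Step 2: P(v >= r) = (10 - 5/2)/10 = 3/4
Step 3: Expected revenue = r * P(v >= r) = 5/2 * 3/4
Step 4: Revenue = 15/8

15/8


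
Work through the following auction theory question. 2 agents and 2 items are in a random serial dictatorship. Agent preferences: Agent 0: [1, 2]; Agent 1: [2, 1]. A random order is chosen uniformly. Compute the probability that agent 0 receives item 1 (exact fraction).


Step 1: Agent 0 wants item 1
Step 2: There are 2 possible orderings of agents
Step 3: In 2 orderings, agent 0 gets item 1
Step 4: Probability = 2/2 = 1

1


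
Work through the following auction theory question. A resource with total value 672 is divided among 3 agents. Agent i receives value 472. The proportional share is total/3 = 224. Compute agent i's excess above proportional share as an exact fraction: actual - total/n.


Step 1: Proportional share = 672/3 = 224
Step 2: Agent's actual allocation = 472
Step 3: Excess = 472 - 224 = 248

248


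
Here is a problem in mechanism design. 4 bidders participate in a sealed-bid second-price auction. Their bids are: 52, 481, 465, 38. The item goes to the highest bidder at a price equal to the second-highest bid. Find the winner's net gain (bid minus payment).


Step 1: Sort bids in descending order: 481, 465, 52, 38
Step 2: The winning bid is the highest: 481
Step 3: The payment equals the second-highest bid: 465
Step 4: Surplus = winner's bid - payment = 481 - 465 = 16

16


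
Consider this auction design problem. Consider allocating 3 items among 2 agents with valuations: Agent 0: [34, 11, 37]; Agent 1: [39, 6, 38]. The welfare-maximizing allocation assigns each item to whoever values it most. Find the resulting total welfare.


Step 1: For each item, find the maximum value among all agents.
Step 2: Item 0 -> Agent 1 (value 39)
Step 3: Item 1 -> Agent 0 (value 11)
Step 4: Item 2 -> Agent 1 (value 38)
Step 5: Total welfare = 39 + 11 + 38 = 88

88


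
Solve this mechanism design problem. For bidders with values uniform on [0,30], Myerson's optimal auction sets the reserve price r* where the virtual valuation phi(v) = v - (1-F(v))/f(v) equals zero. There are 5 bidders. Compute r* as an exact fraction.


Step 1: For U[0,30], F(v) = v/30 and f(v) = 1/30
Step 2: phi(v) = v - (1 - v/30)/(1/30) = v - (30 - v) = 2v - 30
Step 3: Set phi(r*) = 0: 2r* - 30 = 0
Step 4: r* = 30/2 = 15 (the number of bidders n = 5 does not enter)

15


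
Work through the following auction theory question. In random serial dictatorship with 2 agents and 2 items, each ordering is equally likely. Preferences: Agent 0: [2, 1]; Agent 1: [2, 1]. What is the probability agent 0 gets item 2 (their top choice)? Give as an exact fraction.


Step 1: Agent 0 wants item 2
Step 2: There are 2 possible orderings of agents
Step 3: In 1 orderings, agent 0 gets item 2
Step 4: Probability = 1/2

1/2


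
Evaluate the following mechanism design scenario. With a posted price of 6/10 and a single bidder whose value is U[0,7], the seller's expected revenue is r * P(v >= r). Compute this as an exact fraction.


Step 1: Posted price r = 3/5, value support [0,7]
Step 2: P(v >= r) = (7 - 3/5)/7 = 32/35
Step 3: Expected revenue = r * P(v >= r) = 3/5 * 32/35
Step 4: Revenue = 96/175

96/175


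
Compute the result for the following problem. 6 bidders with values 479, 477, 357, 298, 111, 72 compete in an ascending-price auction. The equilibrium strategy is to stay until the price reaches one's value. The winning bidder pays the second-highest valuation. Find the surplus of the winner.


Step 1: Identify the highest value: 479
Step 2: Identify the second-highest value: 477
Step 3: The final price = second-highest value = 477
Step 4: Surplus = 479 - 477 = 2

2


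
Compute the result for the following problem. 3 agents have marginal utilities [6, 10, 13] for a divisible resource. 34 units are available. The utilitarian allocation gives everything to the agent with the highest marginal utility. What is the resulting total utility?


Step 1: The marginal utilities are [6, 10, 13]
Step 2: The highest marginal utility is 13
Step 3: All 34 units go to that agent
Step 4: Total utility = 13 * 34 = 442

442


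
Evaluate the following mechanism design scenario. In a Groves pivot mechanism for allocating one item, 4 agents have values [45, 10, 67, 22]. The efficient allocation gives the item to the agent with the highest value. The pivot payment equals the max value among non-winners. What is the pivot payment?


Step 1: The efficient winner is agent 2 with value 67
Step 2: Other agents' values: [45, 10, 22]
Step 3: Pivot payment = max(others) = 45
Step 4: The winner pays 45

45


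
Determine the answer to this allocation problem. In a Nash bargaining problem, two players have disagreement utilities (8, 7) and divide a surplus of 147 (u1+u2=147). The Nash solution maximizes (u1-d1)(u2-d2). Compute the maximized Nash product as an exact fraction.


Step 1: The Nash solution splits surplus symmetrically above the disagreement point
Step 2: u1 = (total + d1 - d2)/2 = (147 + 8 - 7)/2 = 74
Step 3: u2 = (total - d1 + d2)/2 = (147 - 8 + 7)/2 = 73
Step 4: Nash product = (74 - 8) * (73 - 7)
Step 5: = 66 * 66 = 4356

4356


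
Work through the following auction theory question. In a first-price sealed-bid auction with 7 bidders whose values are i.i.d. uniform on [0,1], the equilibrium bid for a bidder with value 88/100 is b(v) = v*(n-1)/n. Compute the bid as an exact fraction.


Step 1: The symmetric BNE bidding function is b(v) = v * (n-1) / n
Step 2: Substitute v = 22/25 and n = 7
Step 3: b = 22/25 * 6/7
Step 4: b = 132/175

132/175


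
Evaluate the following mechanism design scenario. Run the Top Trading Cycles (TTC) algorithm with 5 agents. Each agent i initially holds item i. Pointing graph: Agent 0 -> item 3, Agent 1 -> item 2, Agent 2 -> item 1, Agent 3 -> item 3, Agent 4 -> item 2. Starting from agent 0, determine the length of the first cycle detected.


Step 1: Trace the pointer graph from agent 0: 0 -> 3 -> 3
Step 2: A cycle is detected when we revisit agent 3
Step 3: The cycle is: 3 -> 3
Step 4: Cycle length = 1

1


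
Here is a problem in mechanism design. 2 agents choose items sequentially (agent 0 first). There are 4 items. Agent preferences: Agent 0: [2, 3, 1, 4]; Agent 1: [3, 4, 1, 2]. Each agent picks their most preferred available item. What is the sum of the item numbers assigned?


Step 1: Agent 0 picks item 2
Step 2: Agent 1 picks item 3
Step 3: Sum = 2 + 3 = 5

5


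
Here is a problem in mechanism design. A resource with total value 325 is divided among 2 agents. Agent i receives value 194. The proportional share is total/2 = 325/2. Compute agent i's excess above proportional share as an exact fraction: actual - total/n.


Step 1: Proportional share = 325/2
Step 2: Agent's actual allocation = 194
Step 3: Excess = 194 - 325/2 = 63/2

63/2


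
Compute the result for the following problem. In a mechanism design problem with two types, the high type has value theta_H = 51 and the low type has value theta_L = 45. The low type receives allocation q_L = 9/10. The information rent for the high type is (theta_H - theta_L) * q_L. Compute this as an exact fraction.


Step 1: theta_H - theta_L = 51 - 45 = 6
Step 2: Information rent = (theta_H - theta_L) * q_L
Step 3: = 6 * 9/10
Step 4: = 27/5

27/5


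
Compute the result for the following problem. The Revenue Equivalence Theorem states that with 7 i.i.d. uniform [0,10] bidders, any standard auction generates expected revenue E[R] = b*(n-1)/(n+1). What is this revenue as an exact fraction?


Step 1: By Revenue Equivalence, expected revenue = b*(n-1)/(n+1)
Step 2: Substituting n = 7, b = 10
Step 3: Revenue = 10*(7-1)/(7+1) = 10*6/8
Step 4: Revenue = 60/8 = 15/2

15/2


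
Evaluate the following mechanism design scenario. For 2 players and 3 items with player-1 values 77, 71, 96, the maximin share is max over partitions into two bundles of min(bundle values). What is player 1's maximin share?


Step 1: Item values = 77, 71, 96
Step 2: Enumerate all 2-bundle partitions and take the smaller bundle:
  Partition 1: {77} vs {71,96} -> bundles 77, 167; min = 77
  Partition 2: {71} vs {77,96} -> bundles 71, 173; min = 71
  Partition 3: {96} vs {77,71} -> bundles 96, 148; min = 96
Step 3: MMS = max(77, 71, 96) = 96

96


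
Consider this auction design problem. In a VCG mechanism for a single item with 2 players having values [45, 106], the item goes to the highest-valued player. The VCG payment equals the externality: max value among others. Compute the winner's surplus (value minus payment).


Step 1: The winner is the agent with the highest value: agent 1 with value 106
Step 2: Values of other agents: [45]
Step 3: VCG payment = max of others' values = 45
Step 4: Surplus = 106 - 45 = 61

61


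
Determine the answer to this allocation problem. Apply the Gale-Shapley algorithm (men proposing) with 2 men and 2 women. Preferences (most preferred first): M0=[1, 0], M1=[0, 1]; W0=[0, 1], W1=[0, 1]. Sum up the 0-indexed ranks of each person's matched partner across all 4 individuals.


Step 1: Run Gale-Shapley (men propose, women hold best offer):
  M0 proposes to W1; she accepts
  M1 proposes to W0; she accepts
Step 2: Final matching: W0-M1, W1-M0
Step 3: 0-indexed ranks (man's rank of his match, then woman's): 0 + 1 + 0 + 0
Step 4: Total rank sum = 1

1


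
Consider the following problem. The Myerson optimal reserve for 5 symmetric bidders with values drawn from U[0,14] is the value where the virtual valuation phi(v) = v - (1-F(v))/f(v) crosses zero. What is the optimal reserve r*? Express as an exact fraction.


Step 1: For U[0,14], F(v) = v/14 and f(v) = 1/14
Step 2: phi(v) = v - (1 - v/14)/(1/14) = v - (14 - v) = 2v - 14
Step 3: Set phi(r*) = 0: 2r* - 14 = 0
Step 4: r* = 14/2 = 7 (the number of bidders n = 5 does not enter)

7


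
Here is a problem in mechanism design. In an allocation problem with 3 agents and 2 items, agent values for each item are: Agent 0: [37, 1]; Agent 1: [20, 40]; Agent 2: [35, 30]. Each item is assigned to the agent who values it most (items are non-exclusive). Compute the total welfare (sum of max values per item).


Step 1: For each item, find the maximum value among all agents.
Step 2: Item 0 -> Agent 0 (value 37)
Step 3: Item 1 -> Agent 1 (value 40)
Step 4: Total welfare = 37 + 40 = 77

77


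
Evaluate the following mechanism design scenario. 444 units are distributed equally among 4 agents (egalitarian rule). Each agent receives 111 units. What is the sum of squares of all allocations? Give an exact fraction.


Step 1: Each agent's share = 444/4 = 111
Step 2: Square of each share = (111)^2 = 12321
Step 3: Sum of squares = 4 * 12321 = 49284

49284


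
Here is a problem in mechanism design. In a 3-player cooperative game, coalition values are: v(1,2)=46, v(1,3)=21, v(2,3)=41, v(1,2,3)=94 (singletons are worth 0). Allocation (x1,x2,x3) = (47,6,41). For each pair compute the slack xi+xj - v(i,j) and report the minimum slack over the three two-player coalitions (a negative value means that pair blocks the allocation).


Step 1: Slack for coalition (1,2): x1+x2 - v12 = 53 - 46 = 7
Step 2: Slack for coalition (1,3): x1+x3 - v13 = 88 - 21 = 67
Step 3: Slack for coalition (2,3): x2+x3 - v23 = 47 - 41 = 6
Step 4: Minimum slack = min(7, 67, 6) = 6, attained by (2,3); no pair can gain by deviating, so the allocation is in the core

6


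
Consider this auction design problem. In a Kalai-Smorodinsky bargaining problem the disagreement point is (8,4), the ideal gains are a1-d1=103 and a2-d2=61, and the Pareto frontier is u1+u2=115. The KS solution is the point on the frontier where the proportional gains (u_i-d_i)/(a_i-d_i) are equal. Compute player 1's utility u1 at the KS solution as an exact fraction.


Step 1: At the KS point, (u1-d1)/r1 = (u2-d2)/r2 = t and u1+u2 = 115
Step 2: u1 = d1 + r1*t and u2 = d2 + r2*t, so (d1 + r1*t) + (d2 + r2*t) = 115
Step 3: t = (115 - 8 - 4)/(103 + 61) = 103/164
Step 4: u1 = d1 + r1*t = 8 + 103 * 103/164 = 11921/164
Step 5: (Check: u2 = d2 + r2*t = 6939/164; u1+u2 = 11921/164 + 6939/164 = 115, on the frontier.)

11921/164


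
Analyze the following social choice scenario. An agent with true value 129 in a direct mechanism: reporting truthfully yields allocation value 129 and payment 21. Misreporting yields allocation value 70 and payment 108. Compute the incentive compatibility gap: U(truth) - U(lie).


Step 1: U(truth) = value - payment = 129 - 21 = 108
Step 2: U(lie) = allocation - payment = 70 - 108 = -38
Step 3: IC gap = 108 - (-38) = 146

146


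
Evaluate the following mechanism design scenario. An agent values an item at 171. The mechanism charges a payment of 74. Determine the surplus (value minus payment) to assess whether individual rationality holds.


Step 1: Surplus = value - payment = 171 - 74 = 97
Step 2: IR is satisfied (surplus >= 0)

97


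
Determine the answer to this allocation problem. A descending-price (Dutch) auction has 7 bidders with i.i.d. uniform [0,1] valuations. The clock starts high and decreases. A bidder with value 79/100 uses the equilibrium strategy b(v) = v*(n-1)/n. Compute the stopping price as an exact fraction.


Step 1: Dutch auctions are strategically equivalent to first-price auctions
Step 2: The equilibrium bid is b(v) = v*(n-1)/n
Step 3: b = 79/100 * 6/7
Step 4: b = 237/350

237/350


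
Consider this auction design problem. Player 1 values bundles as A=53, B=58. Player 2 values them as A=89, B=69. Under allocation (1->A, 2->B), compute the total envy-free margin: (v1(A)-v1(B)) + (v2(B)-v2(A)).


Step 1: Player 1's margin = v1(A) - v1(B) = 53 - 58 = -5
Step 2: Player 2's margin = v2(B) - v2(A) = 69 - 89 = -20
Step 3: Total margin = -5 + -20 = -25

-25


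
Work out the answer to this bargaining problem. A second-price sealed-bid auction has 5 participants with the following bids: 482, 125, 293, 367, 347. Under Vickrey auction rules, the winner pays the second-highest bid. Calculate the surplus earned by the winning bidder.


Step 1: Sort bids in descending order: 482, 367, 347, 293, 125
Step 2: The winning bid is the highest: 482
Step 3: The payment equals the second-highest bid: 367
Step 4: Surplus = winner's bid - payment = 482 - 367 = 115

115


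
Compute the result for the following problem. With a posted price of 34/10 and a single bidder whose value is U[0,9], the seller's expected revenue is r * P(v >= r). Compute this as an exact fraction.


Step 1: Posted price r = 17/5, value support [0,9]
Step 2: P(v >= r) = (9 - 17/5)/9 = 28/45
Step 3: Expected revenue = r * P(v >= r) = 17/5 * 28/45
Step 4: Revenue = 476/225

476/225


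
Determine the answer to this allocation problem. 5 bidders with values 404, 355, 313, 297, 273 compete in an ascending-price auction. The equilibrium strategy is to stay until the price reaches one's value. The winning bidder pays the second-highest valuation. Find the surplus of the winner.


Step 1: Identify the highest value: 404
Step 2: Identify the second-highest value: 355
Step 3: The final price = second-highest value = 355
Step 4: Surplus = 404 - 355 = 49

49


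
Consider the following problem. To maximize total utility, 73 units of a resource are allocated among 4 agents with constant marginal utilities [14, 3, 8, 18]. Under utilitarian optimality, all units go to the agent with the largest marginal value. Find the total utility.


Step 1: The marginal utilities are [14, 3, 8, 18]
Step 2: The highest marginal utility is 18
Step 3: All 73 units go to that agent
Step 4: Total utility = 18 * 73 = 1314

1314


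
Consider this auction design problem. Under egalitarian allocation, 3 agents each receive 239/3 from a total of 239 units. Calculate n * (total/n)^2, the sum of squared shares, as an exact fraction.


Step 1: Each agent's share = 239/3
Step 2: Square of each share = (239/3)^2 = 57121/9
Step 3: Sum of squares = 3 * 57121/9 = 57121/3

57121/3


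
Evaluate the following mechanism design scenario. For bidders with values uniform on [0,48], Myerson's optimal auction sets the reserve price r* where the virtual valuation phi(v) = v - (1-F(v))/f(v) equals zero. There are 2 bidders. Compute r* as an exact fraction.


Step 1: For U[0,48], F(v) = v/48 and f(v) = 1/48
Step 2: phi(v) = v - (1 - v/48)/(1/48) = v - (48 - v) = 2v - 48
Step 3: Set phi(r*) = 0: 2r* - 48 = 0
Step 4: r* = 48/2 = 24 (the number of bidders n = 2 does not enter)

24


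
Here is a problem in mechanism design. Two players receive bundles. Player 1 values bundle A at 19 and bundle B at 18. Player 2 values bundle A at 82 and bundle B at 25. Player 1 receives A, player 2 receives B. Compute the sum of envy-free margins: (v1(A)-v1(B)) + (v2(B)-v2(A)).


Step 1: Player 1's margin = v1(A) - v1(B) = 19 - 18 = 1
Step 2: Player 2's margin = v2(B) - v2(A) = 25 - 82 = -57
Step 3: Total margin = 1 + -57 = -56

-56


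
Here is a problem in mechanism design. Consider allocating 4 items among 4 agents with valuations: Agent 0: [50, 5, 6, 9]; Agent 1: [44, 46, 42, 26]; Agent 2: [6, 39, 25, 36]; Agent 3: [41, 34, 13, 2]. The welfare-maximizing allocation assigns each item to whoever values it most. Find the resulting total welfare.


Step 1: For each item, find the maximum value among all agents.
Step 2: Item 0 -> Agent 0 (value 50)
Step 3: Item 1 -> Agent 1 (value 46)
Step 4: Item 2 -> Agent 1 (value 42)
Step 5: Item 3 -> Agent 2 (value 36)
Step 6: Total welfare = 50 + 46 + 42 + 36 = 174

174


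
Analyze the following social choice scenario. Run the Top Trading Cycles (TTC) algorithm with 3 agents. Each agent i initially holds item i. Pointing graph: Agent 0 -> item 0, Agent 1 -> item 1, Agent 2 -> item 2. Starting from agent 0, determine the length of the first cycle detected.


Step 1: Trace the pointer graph from agent 0: 0 -> 0
Step 2: A cycle is detected when we revisit agent 0
Step 3: The cycle is: 0 -> 0
Step 4: Cycle length = 1

1


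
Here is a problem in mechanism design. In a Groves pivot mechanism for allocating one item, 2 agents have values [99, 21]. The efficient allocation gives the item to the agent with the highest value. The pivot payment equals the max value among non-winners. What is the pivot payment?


Step 1: The efficient winner is agent 0 with value 99
Step 2: Other agents' values: [21]
Step 3: Pivot payment = max(others) = 21
Step 4: The winner pays 21

21


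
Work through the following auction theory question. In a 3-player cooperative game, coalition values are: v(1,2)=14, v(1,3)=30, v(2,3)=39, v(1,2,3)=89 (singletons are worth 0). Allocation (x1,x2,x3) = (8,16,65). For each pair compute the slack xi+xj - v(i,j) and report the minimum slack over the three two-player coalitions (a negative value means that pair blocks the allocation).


Step 1: Slack for coalition (1,2): x1+x2 - v12 = 24 - 14 = 10
Step 2: Slack for coalition (1,3): x1+x3 - v13 = 73 - 30 = 43
Step 3: Slack for coalition (2,3): x2+x3 - v23 = 81 - 39 = 42
Step 4: Minimum slack = min(10, 43, 42) = 10, attained by (1,2); no pair can gain by deviating, so the allocation is in the core

10


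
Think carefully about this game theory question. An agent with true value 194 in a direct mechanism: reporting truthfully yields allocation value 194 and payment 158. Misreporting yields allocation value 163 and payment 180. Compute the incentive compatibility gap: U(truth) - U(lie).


Step 1: U(truth) = value - payment = 194 - 158 = 36
Step 2: U(lie) = allocation - payment = 163 - 180 = -17
Step 3: IC gap = 36 - (-17) = 53

53


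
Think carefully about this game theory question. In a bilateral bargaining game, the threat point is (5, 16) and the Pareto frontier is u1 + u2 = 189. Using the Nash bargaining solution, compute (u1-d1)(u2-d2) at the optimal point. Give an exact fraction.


Step 1: The Nash solution splits surplus symmetrically above the disagreement point
Step 2: u1 = (total + d1 - d2)/2 = (189 + 5 - 16)/2 = 89
Step 3: u2 = (total - d1 + d2)/2 = (189 - 5 + 16)/2 = 100
Step 4: Nash product = (89 - 5) * (100 - 16)
Step 5: = 84 * 84 = 7056

7056


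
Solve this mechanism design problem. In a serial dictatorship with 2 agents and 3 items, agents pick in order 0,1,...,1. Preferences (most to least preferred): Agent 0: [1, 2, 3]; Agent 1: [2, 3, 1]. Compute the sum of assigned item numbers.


Step 1: Agent 0 picks item 1
Step 2: Agent 1 picks item 2
Step 3: Sum = 1 + 2 = 3

3


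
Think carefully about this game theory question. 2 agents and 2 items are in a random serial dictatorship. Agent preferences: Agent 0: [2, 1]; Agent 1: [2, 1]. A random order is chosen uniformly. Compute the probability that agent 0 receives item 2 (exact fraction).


Step 1: Agent 0 wants item 2
Step 2: There are 2 possible orderings of agents
Step 3: In 1 orderings, agent 0 gets item 2
Step 4: Probability = 1/2

1/2


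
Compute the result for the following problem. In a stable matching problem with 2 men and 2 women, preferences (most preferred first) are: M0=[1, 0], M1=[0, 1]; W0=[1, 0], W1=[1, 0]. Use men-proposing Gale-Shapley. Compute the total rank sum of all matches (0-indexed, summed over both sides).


Step 1: Run Gale-Shapley (men propose, women hold best offer):
  M0 proposes to W1; she accepts
  M1 proposes to W0; she accepts
Step 2: Final matching: W0-M1, W1-M0
Step 3: 0-indexed ranks (man's rank of his match, then woman's): 0 + 0 + 0 + 1
Step 4: Total rank sum = 1

1


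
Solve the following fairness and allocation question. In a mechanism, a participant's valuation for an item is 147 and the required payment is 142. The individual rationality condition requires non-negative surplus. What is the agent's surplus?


Step 1: Surplus = value - payment = 147 - 142 = 5
Step 2: IR is satisfied (surplus >= 0)

5


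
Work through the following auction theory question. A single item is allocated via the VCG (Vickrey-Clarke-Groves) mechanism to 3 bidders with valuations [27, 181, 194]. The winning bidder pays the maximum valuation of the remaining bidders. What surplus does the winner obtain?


Step 1: The winner is the agent with the highest value: agent 2 with value 194
Step 2: Values of other agents: [27, 181]
Step 3: VCG payment = max of others' values = 181
Step 4: Surplus = 194 - 181 = 13

13


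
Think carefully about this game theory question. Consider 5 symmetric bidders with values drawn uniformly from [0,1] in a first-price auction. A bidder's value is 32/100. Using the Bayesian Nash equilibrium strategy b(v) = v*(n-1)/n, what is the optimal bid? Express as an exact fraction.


Step 1: The symmetric BNE bidding function is b(v) = v * (n-1) / n
Step 2: Substitute v = 8/25 and n = 5
Step 3: b = 8/25 * 4/5
Step 4: b = 32/125

32/125


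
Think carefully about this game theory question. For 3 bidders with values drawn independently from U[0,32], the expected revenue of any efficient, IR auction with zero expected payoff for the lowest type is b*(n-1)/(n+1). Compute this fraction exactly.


Step 1: By Revenue Equivalence, expected revenue = b*(n-1)/(n+1)
Step 2: Substituting n = 3, b = 32
Step 3: Revenue = 32*(3-1)/(3+1) = 32*2/4
Step 4: Revenue = 64/4 = 16

16


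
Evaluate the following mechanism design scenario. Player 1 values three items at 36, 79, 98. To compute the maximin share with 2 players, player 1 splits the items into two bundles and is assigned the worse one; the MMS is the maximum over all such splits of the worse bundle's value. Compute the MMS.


Step 1: Item values = 36, 79, 98
Step 2: Enumerate all 2-bundle partitions and take the smaller bundle:
  Partition 1: {36} vs {79,98} -> bundles 36, 177; min = 36
  Partition 2: {79} vs {36,98} -> bundles 79, 134; min = 79
  Partition 3: {98} vs {36,79} -> bundles 98, 115; min = 98
Step 3: MMS = max(36, 79, 98) = 98

98


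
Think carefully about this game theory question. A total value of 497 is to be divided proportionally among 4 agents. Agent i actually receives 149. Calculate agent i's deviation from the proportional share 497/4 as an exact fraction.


Step 1: Proportional share = 497/4
Step 2: Agent's actual allocation = 149
Step 3: Excess = 149 - 497/4 = 99/4

99/4


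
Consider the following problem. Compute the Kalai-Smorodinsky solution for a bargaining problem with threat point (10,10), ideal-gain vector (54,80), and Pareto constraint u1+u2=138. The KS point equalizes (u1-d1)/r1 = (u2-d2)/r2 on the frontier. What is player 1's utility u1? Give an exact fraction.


Step 1: At the KS point, (u1-d1)/r1 = (u2-d2)/r2 = t and u1+u2 = 138
Step 2: u1 = d1 + r1*t and u2 = d2 + r2*t, so (d1 + r1*t) + (d2 + r2*t) = 138
Step 3: t = (138 - 10 - 10)/(54 + 80) = 118/134 = 59/67
Step 4: u1 = d1 + r1*t = 10 + 54 * 59/67 = 3856/67
Step 5: (Check: u2 = d2 + r2*t = 5390/67; u1+u2 = 3856/67 + 5390/67 = 138, on the frontier.)

3856/67


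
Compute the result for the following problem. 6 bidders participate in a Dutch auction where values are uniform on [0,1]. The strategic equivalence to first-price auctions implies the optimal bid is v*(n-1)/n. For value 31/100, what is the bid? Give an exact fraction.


Step 1: Dutch auctions are strategically equivalent to first-price auctions
Step 2: The equilibrium bid is b(v) = v*(n-1)/n
Step 3: b = 31/100 * 5/6
Step 4: b = 31/120

31/120


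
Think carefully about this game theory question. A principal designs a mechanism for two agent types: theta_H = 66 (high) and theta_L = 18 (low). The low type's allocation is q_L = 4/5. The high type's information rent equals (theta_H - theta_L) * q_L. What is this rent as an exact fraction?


Step 1: theta_H - theta_L = 66 - 18 = 48
Step 2: Information rent = (theta_H - theta_L) * q_L
Step 3: = 48 * 4/5
Step 4: = 192/5

192/5


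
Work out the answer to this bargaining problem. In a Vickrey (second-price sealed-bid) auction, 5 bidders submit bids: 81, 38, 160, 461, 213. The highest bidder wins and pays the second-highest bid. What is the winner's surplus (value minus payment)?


Step 1: Sort bids in descending order: 461, 213, 160, 81, 38
Step 2: The winning bid is the highest: 461
Step 3: The payment equals the second-highest bid: 213
Step 4: Surplus = winner's bid - payment = 461 - 213 = 248

248


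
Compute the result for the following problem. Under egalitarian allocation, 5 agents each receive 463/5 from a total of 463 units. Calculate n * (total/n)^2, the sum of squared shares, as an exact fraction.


Step 1: Each agent's share = 463/5
Step 2: Square of each share = (463/5)^2 = 214369/25
Step 3: Sum of squares = 5 * 214369/25 = 214369/5

214369/5


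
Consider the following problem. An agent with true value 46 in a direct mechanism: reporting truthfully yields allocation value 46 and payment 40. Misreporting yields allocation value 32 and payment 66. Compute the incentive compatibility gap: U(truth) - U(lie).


Step 1: U(truth) = value - payment = 46 - 40 = 6
Step 2: U(lie) = allocation - payment = 32 - 66 = -34
Step 3: IC gap = 6 - (-34) = 40

40


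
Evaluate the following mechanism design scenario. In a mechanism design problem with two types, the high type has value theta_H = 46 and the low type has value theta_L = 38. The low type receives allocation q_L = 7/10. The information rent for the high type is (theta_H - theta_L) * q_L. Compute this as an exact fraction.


Step 1: theta_H - theta_L = 46 - 38 = 8
Step 2: Information rent = (theta_H - theta_L) * q_L
Step 3: = 8 * 7/10
Step 4: = 28/5

28/5


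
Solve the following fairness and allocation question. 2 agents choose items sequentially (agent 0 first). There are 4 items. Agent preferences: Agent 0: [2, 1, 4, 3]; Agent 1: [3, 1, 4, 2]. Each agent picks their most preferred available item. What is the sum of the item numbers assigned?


Step 1: Agent 0 picks item 2
Step 2: Agent 1 picks item 3
Step 3: Sum = 2 + 3 = 5

5


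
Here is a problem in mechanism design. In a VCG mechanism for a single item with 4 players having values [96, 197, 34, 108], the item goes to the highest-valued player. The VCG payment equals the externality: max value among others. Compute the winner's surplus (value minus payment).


Step 1: The winner is the agent with the highest value: agent 1 with value 197
Step 2: Values of other agents: [96, 34, 108]
Step 3: VCG payment = max of others' values = 108
Step 4: Surplus = 197 - 108 = 89

89


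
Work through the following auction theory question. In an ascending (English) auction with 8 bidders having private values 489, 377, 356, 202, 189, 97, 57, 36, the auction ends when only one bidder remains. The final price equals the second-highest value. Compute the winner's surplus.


Step 1: Identify the highest value: 489
Step 2: Identify the second-highest value: 377
Step 3: The final price = second-highest value = 377
Step 4: Surplus = 489 - 377 = 112

112


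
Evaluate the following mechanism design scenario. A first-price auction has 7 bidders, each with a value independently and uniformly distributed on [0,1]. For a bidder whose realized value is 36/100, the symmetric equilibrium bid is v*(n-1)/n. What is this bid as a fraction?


Step 1: The symmetric BNE bidding function is b(v) = v * (n-1) / n
Step 2: Substitute v = 9/25 and n = 7
Step 3: b = 9/25 * 6/7
Step 4: b = 54/175

54/175


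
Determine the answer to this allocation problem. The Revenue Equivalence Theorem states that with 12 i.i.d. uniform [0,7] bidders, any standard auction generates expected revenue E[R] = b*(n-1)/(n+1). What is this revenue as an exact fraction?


Step 1: By Revenue Equivalence, expected revenue = b*(n-1)/(n+1)
Step 2: Substituting n = 12, b = 7
Step 3: Revenue = 7*(12-1)/(12+1) = 7*11/13
Step 4: Revenue = 77/13

77/13


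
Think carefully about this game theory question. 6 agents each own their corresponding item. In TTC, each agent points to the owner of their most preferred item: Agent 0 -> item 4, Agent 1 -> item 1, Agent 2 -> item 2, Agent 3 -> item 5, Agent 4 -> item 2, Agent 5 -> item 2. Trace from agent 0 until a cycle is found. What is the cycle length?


Step 1: Trace the pointer graph from agent 0: 0 -> 4 -> 2 -> 2
Step 2: A cycle is detected when we revisit agent 2
Step 3: The cycle is: 2 -> 2
Step 4: Cycle length = 1

1


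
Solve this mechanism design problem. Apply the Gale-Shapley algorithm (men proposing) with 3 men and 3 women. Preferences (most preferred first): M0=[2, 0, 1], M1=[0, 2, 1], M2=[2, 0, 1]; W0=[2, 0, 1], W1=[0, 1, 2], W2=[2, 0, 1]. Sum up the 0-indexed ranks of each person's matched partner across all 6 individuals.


Step 1: Run Gale-Shapley (men propose, women hold best offer):
  M0 proposes to W2; she accepts
  M1 proposes to W0; she accepts
  M2 proposes to W2; she switches from M0
  M0 proposes to W0; she switches from M1
  M1 proposes to W2; rejected
  M1 proposes to W1; she accepts
Step 2: Final matching: W0-M0, W1-M1, W2-M2
Step 3: 0-indexed ranks (man's rank of his match, then woman's): 1 + 1 + 2 + 1 + 0 + 0
Step 4: Total rank sum = 5

5


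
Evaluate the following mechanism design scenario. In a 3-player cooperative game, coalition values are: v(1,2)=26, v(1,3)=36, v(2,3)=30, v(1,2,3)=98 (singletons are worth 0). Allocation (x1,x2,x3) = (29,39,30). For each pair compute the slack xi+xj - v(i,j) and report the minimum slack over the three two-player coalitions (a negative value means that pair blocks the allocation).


Step 1: Slack for coalition (1,2): x1+x2 - v12 = 68 - 26 = 42
Step 2: Slack for coalition (1,3): x1+x3 - v13 = 59 - 36 = 23
Step 3: Slack for coalition (2,3): x2+x3 - v23 = 69 - 30 = 39
Step 4: Minimum slack = min(42, 23, 39) = 23, attained by (1,3); no pair can gain by deviating, so the allocation is in the core

23


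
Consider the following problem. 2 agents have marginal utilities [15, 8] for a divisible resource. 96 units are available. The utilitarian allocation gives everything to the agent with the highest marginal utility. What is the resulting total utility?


Step 1: The marginal utilities are [15, 8]
Step 2: The highest marginal utility is 15
Step 3: All 96 units go to that agent
Step 4: Total utility = 15 * 96 = 1440

1440


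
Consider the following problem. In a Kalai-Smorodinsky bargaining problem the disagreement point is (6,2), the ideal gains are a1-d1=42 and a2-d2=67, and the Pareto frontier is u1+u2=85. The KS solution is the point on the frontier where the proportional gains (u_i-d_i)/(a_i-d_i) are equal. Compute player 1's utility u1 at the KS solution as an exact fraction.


Step 1: At the KS point, (u1-d1)/r1 = (u2-d2)/r2 = t and u1+u2 = 85
Step 2: u1 = d1 + r1*t and u2 = d2 + r2*t, so (d1 + r1*t) + (d2 + r2*t) = 85
Step 3: t = (85 - 6 - 2)/(42 + 67) = 77/109
Step 4: u1 = d1 + r1*t = 6 + 42 * 77/109 = 3888/109
Step 5: (Check: u2 = d2 + r2*t = 5377/109; u1+u2 = 3888/109 + 5377/109 = 85, on the frontier.)

3888/109


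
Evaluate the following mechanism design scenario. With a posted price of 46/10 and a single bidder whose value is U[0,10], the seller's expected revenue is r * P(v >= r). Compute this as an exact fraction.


Step 1: Posted price r = 23/5, value support [0,10]
Step 2: P(v >= r) = (10 - 23/5)/10 = 27/50
Step 3: Expected revenue = r * P(v >= r) = 23/5 * 27/50
Step 4: Revenue = 621/250

621/250


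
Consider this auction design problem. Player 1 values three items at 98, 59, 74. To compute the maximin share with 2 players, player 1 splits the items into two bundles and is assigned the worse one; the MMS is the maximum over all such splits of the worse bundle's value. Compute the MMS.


Step 1: Item values = 98, 59, 74
Step 2: Enumerate all 2-bundle partitions and take the smaller bundle:
  Partition 1: {98} vs {59,74} -> bundles 98, 133; min = 98
  Partition 2: {59} vs {98,74} -> bundles 59, 172; min = 59
  Partition 3: {74} vs {98,59} -> bundles 74, 157; min = 74
Step 3: MMS = max(98, 59, 74) = 98

98
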